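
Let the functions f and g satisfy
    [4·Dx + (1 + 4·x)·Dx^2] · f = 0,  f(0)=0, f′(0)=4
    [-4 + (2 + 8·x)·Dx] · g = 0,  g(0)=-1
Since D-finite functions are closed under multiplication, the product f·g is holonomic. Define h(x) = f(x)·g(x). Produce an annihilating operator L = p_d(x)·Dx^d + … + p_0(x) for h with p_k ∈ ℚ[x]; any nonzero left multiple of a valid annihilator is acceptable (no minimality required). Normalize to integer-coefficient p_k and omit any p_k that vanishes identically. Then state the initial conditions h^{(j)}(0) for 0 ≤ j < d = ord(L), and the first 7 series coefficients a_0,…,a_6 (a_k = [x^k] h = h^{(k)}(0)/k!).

f: a_k = 0, 4, -8, 64/3, -64, 1024/5, -2048/3, …
g: a_k = -1, -2, 2, -4, 10, -28, 84, …
Product ⇒ symmetric product L₀, ord ≤ 2.
L = 4 + (1 + 8·x + 16·x^2)·Dx^2  (order 2).
h: a_k = 0, -4, 0, 8/3, -32/3, 568/15, -1984/15, …
ICs: h(0) = 0, h′(0) = -4.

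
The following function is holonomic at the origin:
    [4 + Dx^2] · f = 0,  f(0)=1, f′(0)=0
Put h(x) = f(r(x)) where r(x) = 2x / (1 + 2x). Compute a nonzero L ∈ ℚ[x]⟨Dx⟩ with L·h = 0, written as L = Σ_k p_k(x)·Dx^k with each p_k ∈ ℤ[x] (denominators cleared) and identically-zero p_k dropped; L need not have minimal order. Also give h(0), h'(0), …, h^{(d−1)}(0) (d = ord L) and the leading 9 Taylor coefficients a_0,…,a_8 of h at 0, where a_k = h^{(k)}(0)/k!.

L = 16 + (4 + 24·x + 48·x^2 + 32·x^3)·Dx + (1 + 8·x + 24·x^2 + 32·x^3 + 16·x^4)·Dx^2  (order 2).
h: a_k = 1, 0, -8, 32, -256/3, 512/3, -9856/45, -512/5, 602624/315, …
ICs: h(0) = 1, h′(0) = 0.

f: a_k = 1, 0, -2, 0, 2/3, 0, -4/45, 0, 2/315, …
h₀=f(r): pull back L_f along r ⇒ L₀.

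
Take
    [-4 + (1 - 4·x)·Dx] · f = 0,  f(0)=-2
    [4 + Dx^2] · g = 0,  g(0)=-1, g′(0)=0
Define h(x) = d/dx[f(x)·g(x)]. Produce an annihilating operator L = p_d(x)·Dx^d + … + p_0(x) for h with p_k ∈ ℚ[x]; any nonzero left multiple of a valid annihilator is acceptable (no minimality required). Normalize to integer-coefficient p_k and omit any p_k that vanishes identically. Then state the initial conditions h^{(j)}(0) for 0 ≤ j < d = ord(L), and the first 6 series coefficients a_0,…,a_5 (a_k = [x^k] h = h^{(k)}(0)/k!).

L = (-28 - 32·x + 64·x^2) + (-8 + 32·x)·Dx + (1 - 8·x + 16·x^2)·Dx^2  (order 2).
h: a_k = 8, 56, 336, 5392/3, 26960/3, 647024/15, …
ICs: h(0) = 8, h′(0) = 56.

f: a_k = -2, -8, -32, -128, -512, -2048, …
g: a_k = -1, 0, 2, 0, -2/3, 0, …
L₀ := L_f ⊗_s L_g (sym. prod.), ord ≤ 2.
Derive L from L₀ (diff closure).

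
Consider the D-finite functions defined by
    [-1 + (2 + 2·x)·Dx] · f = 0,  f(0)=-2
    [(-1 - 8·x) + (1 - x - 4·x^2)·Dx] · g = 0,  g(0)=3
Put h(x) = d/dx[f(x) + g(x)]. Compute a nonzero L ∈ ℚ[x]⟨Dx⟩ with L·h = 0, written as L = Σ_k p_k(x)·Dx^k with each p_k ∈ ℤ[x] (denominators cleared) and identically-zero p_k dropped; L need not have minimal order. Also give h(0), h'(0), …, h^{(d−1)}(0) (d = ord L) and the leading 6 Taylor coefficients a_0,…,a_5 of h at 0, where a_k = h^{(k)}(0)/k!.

L = (-138 - 1110·x - 2208·x^2 - 3648·x^3 - 1920·x^4) + (-213 - 2334·x - 6429·x^2 - 12816·x^3 - 14352·x^4 - 5760·x^5)·Dx + (42 + 150·x + 246·x^2 - 598·x^3 - 2880·x^4 - 3424·x^5 - 1280·x^6)·Dx^2  (order 2).
h: a_k = 2, 61/2, 645/8, 5573/16, 124765/128, 834111/256, …
ICs: h(0) = 2, h′(0) = 61/2.

f: a_k = -2, -1, 1/4, -1/8, 5/64, -7/128, …
g: a_k = 3, 3, 15, 27, 87, 195, …
f+g: L₀ = lclm(L_f,L_g), ord ≤ 1+1.
Differentiate: ansatz ord ≤ ord L₀ ⇒ L.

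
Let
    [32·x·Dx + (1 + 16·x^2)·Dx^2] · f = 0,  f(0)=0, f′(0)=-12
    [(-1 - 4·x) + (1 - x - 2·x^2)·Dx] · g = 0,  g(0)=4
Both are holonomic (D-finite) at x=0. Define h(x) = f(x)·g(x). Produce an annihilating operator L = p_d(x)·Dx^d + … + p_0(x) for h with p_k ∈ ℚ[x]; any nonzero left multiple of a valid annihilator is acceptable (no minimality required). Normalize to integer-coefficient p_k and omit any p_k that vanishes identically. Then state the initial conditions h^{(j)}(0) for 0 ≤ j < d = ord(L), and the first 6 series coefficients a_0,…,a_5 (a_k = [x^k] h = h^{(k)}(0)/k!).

f: a_k = 0, -12, 0, 64, 0, -3072/5, …
g: a_k = 4, 4, 12, 20, 44, 84, …
h₀=f·g: eliminate ⇒ L₀, order ≤ 2·1.
L = (4 + 32·x + 192·x^2) + (2 - 24·x + 64·x^2 + 192·x^3)·Dx + (-1 + x - 14·x^2 + 16·x^3 + 32·x^4)·Dx^2  (order 2).
h: a_k = 0, -48, -48, 112, 16, -11088/5, …
ICs: h(0) = 0, h′(0) = -48.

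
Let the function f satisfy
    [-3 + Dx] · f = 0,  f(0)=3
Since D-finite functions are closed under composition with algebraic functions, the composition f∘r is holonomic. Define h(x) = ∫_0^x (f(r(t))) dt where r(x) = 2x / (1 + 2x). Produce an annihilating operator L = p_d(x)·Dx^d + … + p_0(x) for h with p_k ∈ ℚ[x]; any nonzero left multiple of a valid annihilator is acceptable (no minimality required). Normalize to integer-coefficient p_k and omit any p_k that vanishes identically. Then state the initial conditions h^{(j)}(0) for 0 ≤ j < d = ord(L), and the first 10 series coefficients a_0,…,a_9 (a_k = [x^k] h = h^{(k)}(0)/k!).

f: a_k = 3, 9, 27/2, 27/2, 81/8, 243/40, 243/80, 729/560, 2187/4480, 729/4480, …
L₀ from L_f via x↦r, Dx↦r'^{-1}Dx.
h=∫h₀ ⇒ L = L₀·Dx.
L = -6·Dx + (1 + 4·x + 4·x^2)·Dx^2  (order 2).
h: a_k = 0, 3, 9, 6, -9, 18/5, 42/5, -828/35, 1233/35, -1082/35, …
ICs: h(0) = 0, h′(0) = 3.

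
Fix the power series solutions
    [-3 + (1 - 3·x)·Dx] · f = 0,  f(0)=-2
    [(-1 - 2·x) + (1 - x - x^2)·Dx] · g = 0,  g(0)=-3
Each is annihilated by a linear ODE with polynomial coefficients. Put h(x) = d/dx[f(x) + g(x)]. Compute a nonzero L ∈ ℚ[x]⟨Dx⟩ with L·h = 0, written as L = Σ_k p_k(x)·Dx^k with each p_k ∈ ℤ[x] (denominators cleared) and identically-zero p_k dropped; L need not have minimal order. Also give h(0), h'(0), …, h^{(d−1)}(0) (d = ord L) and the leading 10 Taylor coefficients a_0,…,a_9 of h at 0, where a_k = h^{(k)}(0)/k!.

f: a_k = -2, -6, -18, -54, -162, -486, -1458, -4374, -13122, -39366, …
g: a_k = -3, -3, -6, -9, -15, -24, -39, -63, -102, -165, …
f+g: L₀ = lclm(L_f,L_g), ord ≤ 1+1.
Derive L from L₀ (diff closure).
L = (54 + 72·x + 216·x^2 - 72·x^3 + 54·x^4) + (-18 - 30·x + 90·x^2 + 120·x^3 - 45·x^4 + 54·x^5)·Dx + (1 + 2·x - 25·x^2 + 30·x^3 - 3·x^5 + 9·x^6)·Dx^2  (order 2).
h: a_k = -9, -48, -189, -708, -2550, -8982, -31059, -105792, -355779, -1183650, …
ICs: h(0) = -9, h′(0) = -48.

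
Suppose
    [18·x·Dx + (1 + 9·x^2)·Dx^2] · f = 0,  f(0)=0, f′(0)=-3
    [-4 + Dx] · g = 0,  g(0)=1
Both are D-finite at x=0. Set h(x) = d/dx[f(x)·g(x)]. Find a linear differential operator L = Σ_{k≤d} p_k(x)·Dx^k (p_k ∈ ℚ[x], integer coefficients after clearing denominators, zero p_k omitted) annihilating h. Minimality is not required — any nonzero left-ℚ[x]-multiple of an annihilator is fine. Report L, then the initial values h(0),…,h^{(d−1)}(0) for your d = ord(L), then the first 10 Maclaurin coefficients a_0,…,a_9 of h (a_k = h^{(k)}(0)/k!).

L = (-4 - 288·x + 1548·x^2 - 2592·x^3 + 2592·x^4) + (-7 + 108·x - 531·x^2 + 972·x^3 - 1296·x^4)·Dx + (2 - 9·x + 36·x^2 - 81·x^3 + 162·x^4)·Dx^2  (order 2).
h: a_k = -3, -24, -45, 16, -43, -744, 269/15, 670624/105, -50289/35, -54838904/945, …
ICs: h(0) = -3, h′(0) = -24.

f: a_k = 0, -3, 0, 9, 0, -243/5, 0, 2187/7, 0, -2187, …
g: a_k = 1, 4, 8, 32/3, 32/3, 128/15, 256/45, 1024/315, 512/315, 2048/2835, …
f·g: L₀ = L_f ⊗_s L_g, ord ≤ 2·1.
h₀' ⇒ L via d/dx closure of L₀.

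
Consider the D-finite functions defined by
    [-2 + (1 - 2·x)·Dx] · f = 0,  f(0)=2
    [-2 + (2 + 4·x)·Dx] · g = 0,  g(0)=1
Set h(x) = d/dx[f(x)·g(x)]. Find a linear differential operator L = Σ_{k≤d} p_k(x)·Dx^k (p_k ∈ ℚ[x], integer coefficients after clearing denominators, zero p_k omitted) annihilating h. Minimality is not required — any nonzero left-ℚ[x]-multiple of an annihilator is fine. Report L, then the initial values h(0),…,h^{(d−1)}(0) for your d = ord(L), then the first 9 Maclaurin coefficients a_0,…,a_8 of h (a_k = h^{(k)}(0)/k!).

L = (11 + 36·x + 12·x^2) + (-3 - 2·x + 12·x^2 + 8·x^3)·Dx  (order 1).
h: a_k = 6, 22, 69, 179, 1825/4, 4317/4, 20377/8, 46147/8, 837081/64, …
ICs: h(0) = 6.

f: a_k = 2, 4, 8, 16, 32, 64, 128, 256, 512, …
g: a_k = 1, 1, -1/2, 1/2, -5/8, 7/8, -21/16, 33/16, -429/128, …
Sym-product of L_f,L_g gives L₀ (≤ ord 1).
Derive L from L₀ (diff closure).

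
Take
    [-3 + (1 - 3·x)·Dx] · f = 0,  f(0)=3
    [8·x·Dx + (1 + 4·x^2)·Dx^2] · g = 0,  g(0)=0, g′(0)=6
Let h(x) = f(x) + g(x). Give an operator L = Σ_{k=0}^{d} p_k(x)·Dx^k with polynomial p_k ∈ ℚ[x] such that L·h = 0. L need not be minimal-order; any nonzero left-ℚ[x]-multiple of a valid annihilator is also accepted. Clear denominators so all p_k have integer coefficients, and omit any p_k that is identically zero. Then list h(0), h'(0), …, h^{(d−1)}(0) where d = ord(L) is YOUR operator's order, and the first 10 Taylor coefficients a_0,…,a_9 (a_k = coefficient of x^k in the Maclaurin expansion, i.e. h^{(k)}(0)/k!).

L = (-24 + 288·x + 288·x^2)·Dx + (31 - 24·x + 204·x^2 + 288·x^3)·Dx^2 + (-3 + 5·x + 20·x^3 + 48·x^4)·Dx^3  (order 3).
h: a_k = 3, 15, 27, 73, 243, 3741/5, 2187, 45543/7, 19683, 177659/3, …
ICs: h(0) = 3, h′(0) = 15, h′′(0) = 54.

f: a_k = 3, 9, 27, 81, 243, 729, 2187, 6561, 19683, 59049, …
g: a_k = 0, 6, 0, -8, 0, 96/5, 0, -384/7, 0, 512/3, …
Weyl lclm of L_f,L_g ⇒ L₀ (ord ≤ 3).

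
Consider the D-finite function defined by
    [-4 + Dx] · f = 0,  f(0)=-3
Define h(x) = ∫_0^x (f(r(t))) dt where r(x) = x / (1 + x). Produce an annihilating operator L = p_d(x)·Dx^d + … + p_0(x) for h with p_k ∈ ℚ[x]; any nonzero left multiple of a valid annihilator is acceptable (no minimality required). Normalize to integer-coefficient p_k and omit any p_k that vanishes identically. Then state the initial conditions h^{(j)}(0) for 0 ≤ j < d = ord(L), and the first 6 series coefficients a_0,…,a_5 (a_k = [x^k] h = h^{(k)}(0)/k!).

f: a_k = -3, -12, -24, -32, -32, -128/5, …
h₀=f(r): pull back L_f along r ⇒ L₀.
h=∫h₀ ⇒ L = L₀·Dx.
L = -4·Dx + (1 + 2·x + x^2)·Dx^2  (order 2).
h: a_k = 0, -3, -6, -4, 1, 4/5, …
ICs: h(0) = 0, h′(0) = -3.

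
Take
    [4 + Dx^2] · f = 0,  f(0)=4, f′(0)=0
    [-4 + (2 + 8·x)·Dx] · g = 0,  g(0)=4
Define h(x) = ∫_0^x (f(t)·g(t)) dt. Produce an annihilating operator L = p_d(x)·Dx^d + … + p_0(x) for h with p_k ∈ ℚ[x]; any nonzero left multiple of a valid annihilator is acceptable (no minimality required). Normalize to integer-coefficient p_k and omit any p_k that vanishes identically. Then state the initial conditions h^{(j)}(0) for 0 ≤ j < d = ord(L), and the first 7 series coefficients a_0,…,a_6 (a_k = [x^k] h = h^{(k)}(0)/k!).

f: a_k = 4, 0, -8, 0, 8/3, 0, -16/45, …
g: a_k = 4, 8, -8, 16, -40, 112, -336, …
f·g: L₀ = L_f ⊗_s L_g, ord ≤ 2·1.
Integrate: L := L₀·Dx.
L = (16 + 32·x + 64·x^2)·Dx + (-4 - 16·x)·Dx^2 + (1 + 8·x + 16·x^2)·Dx^3  (order 3).
h: a_k = 0, 16, 16, -64/3, 0, -256/15, 512/9, …
ICs: h(0) = 0, h′(0) = 16, h′′(0) = 32.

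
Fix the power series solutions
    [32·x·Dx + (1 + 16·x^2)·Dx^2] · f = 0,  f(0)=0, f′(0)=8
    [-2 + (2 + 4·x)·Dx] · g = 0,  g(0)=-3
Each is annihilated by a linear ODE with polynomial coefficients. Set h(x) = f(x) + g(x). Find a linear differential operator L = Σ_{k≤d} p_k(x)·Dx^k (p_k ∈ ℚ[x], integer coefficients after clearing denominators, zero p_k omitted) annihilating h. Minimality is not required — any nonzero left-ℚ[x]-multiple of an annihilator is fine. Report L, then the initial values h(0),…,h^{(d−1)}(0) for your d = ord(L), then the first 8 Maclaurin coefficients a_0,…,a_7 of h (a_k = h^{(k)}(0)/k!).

L = (-32 - 160·x + 1536·x^2 + 1536·x^3)·Dx + (-35 - 128·x + 1312·x^2 + 6144·x^3 + 5376·x^4)·Dx^2 + (-1 + 30·x + 96·x^2 + 576·x^3 + 1792·x^4 + 1536·x^5)·Dx^3  (order 3).
h: a_k = -3, 5, 3/2, -265/6, 15/8, 16279/40, 63/16, -524981/112, …
ICs: h(0) = -3, h′(0) = 5, h′′(0) = 3.

f: a_k = 0, 8, 0, -128/3, 0, 2048/5, 0, -32768/7, …
g: a_k = -3, -3, 3/2, -3/2, 15/8, -21/8, 63/16, -99/16, …
f+g: L₀ = lclm(L_f,L_g), ord ≤ 2+1.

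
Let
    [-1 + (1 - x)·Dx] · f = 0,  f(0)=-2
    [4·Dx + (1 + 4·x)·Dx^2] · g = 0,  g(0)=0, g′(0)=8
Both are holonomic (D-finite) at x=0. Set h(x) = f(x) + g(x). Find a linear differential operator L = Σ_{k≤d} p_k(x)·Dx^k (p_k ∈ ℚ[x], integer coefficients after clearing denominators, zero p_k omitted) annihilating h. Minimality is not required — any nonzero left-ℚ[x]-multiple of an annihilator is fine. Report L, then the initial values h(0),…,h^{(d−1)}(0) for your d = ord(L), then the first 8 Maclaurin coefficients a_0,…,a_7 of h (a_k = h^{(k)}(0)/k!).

f: a_k = -2, -2, -2, -2, -2, -2, -2, -2, …
g: a_k = 0, 8, -16, 128/3, -128, 2048/5, -4096/3, 32768/7, …
Sum ⇒ L₀ = lclm(L_f,L_g) in ℚ(x)⟨Dx⟩.
L = (44 + 16·x)·Dx + (-13 + 56·x + 32·x^2)·Dx^2 + (-3 - 11·x + 6·x^2 + 8·x^3)·Dx^3  (order 3).
h: a_k = -2, 6, -18, 122/3, -130, 2038/5, -4102/3, 32754/7, …
ICs: h(0) = -2, h′(0) = 6, h′′(0) = -36.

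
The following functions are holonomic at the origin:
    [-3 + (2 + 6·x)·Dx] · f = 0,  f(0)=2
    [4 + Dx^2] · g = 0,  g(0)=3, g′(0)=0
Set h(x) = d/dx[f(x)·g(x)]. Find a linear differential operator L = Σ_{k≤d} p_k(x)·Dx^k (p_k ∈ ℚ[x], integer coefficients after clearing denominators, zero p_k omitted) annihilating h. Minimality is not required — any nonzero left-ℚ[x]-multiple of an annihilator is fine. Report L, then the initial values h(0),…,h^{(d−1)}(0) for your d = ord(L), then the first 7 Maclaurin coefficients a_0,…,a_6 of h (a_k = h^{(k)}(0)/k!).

f: a_k = 2, 3, -9/4, 27/8, -405/64, 1701/128, -15309/512, …
g: a_k = 3, 0, -6, 0, 2, 0, -4/15, …
Sym-product of L_f,L_g gives L₀ (≤ ord 2).
h=h₀': d/dx-closure on L₀ ⇒ L.
L = (1453 + 11712·x + 26784·x^2 + 27648·x^3 + 20736·x^4) + (132 - 756·x - 5184·x^2 - 5184·x^3)·Dx + (172 + 1416·x + 4428·x^2 + 6912·x^3 + 5184·x^4)·Dx^2  (order 2).
h: a_k = 9, -75/2, -189/8, -95/16, 16395/128, -435961/1280, 4933523/5120, …
ICs: h(0) = 9, h′(0) = -75/2.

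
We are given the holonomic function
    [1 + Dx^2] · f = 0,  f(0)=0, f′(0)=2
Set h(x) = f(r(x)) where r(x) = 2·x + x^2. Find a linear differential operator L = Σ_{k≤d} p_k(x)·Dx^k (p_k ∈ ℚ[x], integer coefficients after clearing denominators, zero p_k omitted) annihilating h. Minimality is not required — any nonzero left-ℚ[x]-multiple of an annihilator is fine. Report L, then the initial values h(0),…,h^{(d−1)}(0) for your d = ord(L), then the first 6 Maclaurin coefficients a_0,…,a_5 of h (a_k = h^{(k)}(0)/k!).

L = (4 + 12·x + 12·x^2 + 4·x^3) - Dx + (1 + x)·Dx^2  (order 2).
h: a_k = 0, 4, 2, -8/3, -4, -22/15, …
ICs: h(0) = 0, h′(0) = 4.

f: a_k = 0, 2, 0, -1/3, 0, 1/60, …
Substitute x→r, Dx→(1/r')Dx; clear ⇒ L₀.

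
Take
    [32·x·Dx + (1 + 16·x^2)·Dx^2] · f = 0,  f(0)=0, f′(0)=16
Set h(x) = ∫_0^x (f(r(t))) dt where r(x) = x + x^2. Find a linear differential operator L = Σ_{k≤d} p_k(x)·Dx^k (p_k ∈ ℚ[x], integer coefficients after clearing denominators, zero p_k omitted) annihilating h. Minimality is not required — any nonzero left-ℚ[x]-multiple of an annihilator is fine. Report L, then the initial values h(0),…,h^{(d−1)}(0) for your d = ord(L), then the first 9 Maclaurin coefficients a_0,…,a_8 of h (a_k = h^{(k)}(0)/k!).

L = (-2 + 32·x + 128·x^2 + 192·x^3 + 96·x^4)·Dx^2 + (1 + 2·x + 16·x^2 + 64·x^3 + 80·x^4 + 32·x^5)·Dx^3  (order 3).
h: a_k = 0, 0, 8, 16/3, -64/3, -256/5, 1408/15, 12032/21, -1024/7, …
ICs: h(0) = 0, h′(0) = 0, h′′(0) = 16.

f: a_k = 0, 16, 0, -256/3, 0, 4096/5, 0, -65536/7, 0, …
h₀=f(r): pull back L_f along r ⇒ L₀.
h=∫h₀ ⇒ L = L₀·Dx.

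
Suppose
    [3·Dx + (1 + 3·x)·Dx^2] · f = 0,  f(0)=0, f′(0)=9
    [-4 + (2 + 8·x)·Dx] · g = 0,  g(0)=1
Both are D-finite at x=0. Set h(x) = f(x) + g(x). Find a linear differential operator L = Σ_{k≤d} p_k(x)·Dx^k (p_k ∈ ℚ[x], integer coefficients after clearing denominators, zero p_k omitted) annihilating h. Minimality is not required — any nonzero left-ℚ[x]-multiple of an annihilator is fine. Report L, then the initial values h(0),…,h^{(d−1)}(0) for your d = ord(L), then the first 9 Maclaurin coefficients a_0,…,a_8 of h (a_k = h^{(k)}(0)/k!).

f: a_k = 0, 9, -27/2, 27, -243/4, 729/5, -729/2, 6561/7, -19683/8, …
g: a_k = 1, 2, -2, 4, -10, 28, -84, 264, -858, …
h₀=f+g: left-lcm gives L₀, ord ≤ 3.
L = 36·x·Dx + (6 + 72·x + 180·x^2)·Dx^2 + (1 + 13·x + 54·x^2 + 72·x^3)·Dx^3  (order 3).
h: a_k = 1, 11, -31/2, 31, -283/4, 869/5, -897/2, 8409/7, -26547/8, …
ICs: h(0) = 1, h′(0) = 11, h′′(0) = -31.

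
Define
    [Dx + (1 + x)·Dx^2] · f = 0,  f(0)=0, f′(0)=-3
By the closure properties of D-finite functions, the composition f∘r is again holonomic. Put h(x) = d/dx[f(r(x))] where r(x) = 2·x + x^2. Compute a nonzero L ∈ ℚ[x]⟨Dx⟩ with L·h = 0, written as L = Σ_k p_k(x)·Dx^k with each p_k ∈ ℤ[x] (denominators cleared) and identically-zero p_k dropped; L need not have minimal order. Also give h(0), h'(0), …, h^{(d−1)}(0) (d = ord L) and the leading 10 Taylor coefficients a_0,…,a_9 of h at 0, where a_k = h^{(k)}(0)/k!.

L = 1 + (1 + x)·Dx  (order 1).
h: a_k = -6, 6, -6, 6, -6, 6, -6, 6, -6, 6, …
ICs: h(0) = -6.

f: a_k = 0, -3, 3/2, -1, 3/4, -3/5, 1/2, -3/7, 3/8, -1/3, …
h₀=f(r): pull back L_f along r ⇒ L₀.
Derive L from L₀ (diff closure).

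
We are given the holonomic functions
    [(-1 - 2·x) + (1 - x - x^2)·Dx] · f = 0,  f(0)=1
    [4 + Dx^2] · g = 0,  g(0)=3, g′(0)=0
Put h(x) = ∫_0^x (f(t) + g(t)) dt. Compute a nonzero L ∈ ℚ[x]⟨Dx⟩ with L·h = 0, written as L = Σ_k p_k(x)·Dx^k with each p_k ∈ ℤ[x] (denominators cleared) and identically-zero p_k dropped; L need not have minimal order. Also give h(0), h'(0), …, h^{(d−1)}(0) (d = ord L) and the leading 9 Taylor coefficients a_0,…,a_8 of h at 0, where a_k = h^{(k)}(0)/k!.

L = (44 + 96·x + 32·x^2 + 48·x^3 + 40·x^4 + 16·x^5)·Dx + (-16 + 20·x + 8·x^2 - 16·x^3 + 12·x^4 + 24·x^5 + 8·x^6)·Dx^2 + (11 + 24·x + 8·x^2 + 12·x^3 + 10·x^4 + 4·x^5)·Dx^3 + (-4 + 5·x + 2·x^2 - 4·x^3 + 3·x^4 + 6·x^5 + 2·x^6)·Dx^4  (order 4).
h: a_k = 0, 4, 1/2, -4/3, 3/4, 7/5, 4/3, 191/105, 21/8, …
ICs: h(0) = 0, h′(0) = 4, h′′(0) = 1, h′′′(0) = -8.

f: a_k = 1, 1, 2, 3, 5, 8, 13, 21, 34, …
g: a_k = 3, 0, -6, 0, 2, 0, -4/15, 0, 2/105, …
h₀=f+g: left-lcm gives L₀, ord ≤ 3.
h=∫h₀ ⇒ L = L₀·Dx.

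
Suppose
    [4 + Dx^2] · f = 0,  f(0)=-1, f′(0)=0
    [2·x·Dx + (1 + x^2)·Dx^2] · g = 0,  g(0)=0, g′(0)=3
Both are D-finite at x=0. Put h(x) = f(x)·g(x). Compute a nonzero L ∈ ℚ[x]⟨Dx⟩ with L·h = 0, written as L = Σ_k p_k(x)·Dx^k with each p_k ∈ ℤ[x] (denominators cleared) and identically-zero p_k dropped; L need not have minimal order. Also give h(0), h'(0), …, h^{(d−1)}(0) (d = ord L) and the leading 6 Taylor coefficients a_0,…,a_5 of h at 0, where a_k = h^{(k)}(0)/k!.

L = (160 + 464·x^2 + 464·x^4 + 256·x^6 + 64·x^8) + (96·x + 224·x^3 + 192·x^5 + 64·x^7)·Dx + (60 + 188·x^2 + 216·x^4 + 128·x^6 + 32·x^8)·Dx^2 + (24·x + 56·x^3 + 48·x^5 + 16·x^7)·Dx^3 + (5 + 18·x^2 + 25·x^4 + 16·x^6 + 4·x^8)·Dx^4  (order 4).
h: a_k = 0, -3, 0, 7, 0, -23/5, …
ICs: h(0) = 0, h′(0) = -3, h′′(0) = 0, h′′′(0) = 42.

f: a_k = -1, 0, 2, 0, -2/3, 0, …
g: a_k = 0, 3, 0, -1, 0, 3/5, …
Product ⇒ symmetric product L₀, ord ≤ 4.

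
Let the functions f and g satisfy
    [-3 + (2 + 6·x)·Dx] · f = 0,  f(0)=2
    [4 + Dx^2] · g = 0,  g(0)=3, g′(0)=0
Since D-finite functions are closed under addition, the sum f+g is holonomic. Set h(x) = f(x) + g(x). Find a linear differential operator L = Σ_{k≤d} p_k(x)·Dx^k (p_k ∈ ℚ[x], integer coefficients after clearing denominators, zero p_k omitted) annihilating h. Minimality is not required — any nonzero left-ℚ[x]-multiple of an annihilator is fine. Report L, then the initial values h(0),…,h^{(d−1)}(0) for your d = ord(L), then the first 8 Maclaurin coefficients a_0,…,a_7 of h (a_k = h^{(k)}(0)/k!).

f: a_k = 2, 3, -9/4, 27/8, -405/64, 1701/128, -15309/512, 72171/1024, …
g: a_k = 3, 0, -6, 0, 2, 0, -4/15, 0, …
Weyl lclm of L_f,L_g ⇒ L₀ (ord ≤ 3).
L = (-516 - 1152·x - 1728·x^2) + (56 + 936·x + 3456·x^2 + 3456·x^3)·Dx + (-129 - 288·x - 432·x^2)·Dx^2 + (14 + 234·x + 864·x^2 + 864·x^3)·Dx^3  (order 3).
h: a_k = 5, 3, -33/4, 27/8, -277/64, 1701/128, -231683/7680, 72171/1024, …
ICs: h(0) = 5, h′(0) = 3, h′′(0) = -33/2.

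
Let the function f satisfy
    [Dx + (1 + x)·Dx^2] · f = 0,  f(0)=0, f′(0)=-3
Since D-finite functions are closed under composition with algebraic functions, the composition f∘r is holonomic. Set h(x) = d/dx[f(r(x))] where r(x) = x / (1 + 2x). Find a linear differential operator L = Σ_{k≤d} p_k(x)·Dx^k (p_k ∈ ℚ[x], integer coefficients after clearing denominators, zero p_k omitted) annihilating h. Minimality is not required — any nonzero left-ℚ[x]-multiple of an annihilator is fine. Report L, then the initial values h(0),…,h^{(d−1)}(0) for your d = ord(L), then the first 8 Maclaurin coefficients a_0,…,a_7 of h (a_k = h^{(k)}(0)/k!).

f: a_k = 0, -3, 3/2, -1, 3/4, -3/5, 1/2, -3/7, …
Change of var in L_f (x↦r) gives L₀.
Differentiate: ansatz ord ≤ ord L₀ ⇒ L.
L = (5 + 12·x) + (1 + 5·x + 6·x^2)·Dx  (order 1).
h: a_k = -3, 15, -57, 195, -633, 1995, -6177, 18915, …
ICs: h(0) = -3.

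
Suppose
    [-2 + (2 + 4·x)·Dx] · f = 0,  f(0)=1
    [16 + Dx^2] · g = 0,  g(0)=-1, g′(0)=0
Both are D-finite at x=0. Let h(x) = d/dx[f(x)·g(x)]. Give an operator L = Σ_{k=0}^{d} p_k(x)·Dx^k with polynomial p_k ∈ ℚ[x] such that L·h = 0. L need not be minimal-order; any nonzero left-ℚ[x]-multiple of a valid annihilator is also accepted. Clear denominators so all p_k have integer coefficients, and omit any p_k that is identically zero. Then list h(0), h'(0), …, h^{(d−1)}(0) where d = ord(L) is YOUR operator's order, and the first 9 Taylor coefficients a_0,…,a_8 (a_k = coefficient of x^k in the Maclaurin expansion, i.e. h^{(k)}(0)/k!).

f: a_k = 1, 1, -1/2, 1/2, -5/8, 7/8, -21/16, 33/16, -429/128, …
g: a_k = -1, 0, 8, 0, -32/3, 0, 256/45, 0, -512/315, …
h₀=f·g: eliminate ⇒ L₀, order ≤ 1·2.
Differentiate: ansatz ord ≤ ord L₀ ⇒ L.
L = (413 + 2688·x + 6784·x^2 + 8192·x^3 + 4096·x^4) + (-26 - 180·x - 384·x^2 - 256·x^3)·Dx + (19 + 140·x + 396·x^2 + 512·x^3 + 256·x^4)·Dx^2  (order 2).
h: a_k = -1, 17, 45/2, -337/6, -905/24, 5281/120, 26677/720, -199649/5040, 112887/4480, …
ICs: h(0) = -1, h′(0) = 17.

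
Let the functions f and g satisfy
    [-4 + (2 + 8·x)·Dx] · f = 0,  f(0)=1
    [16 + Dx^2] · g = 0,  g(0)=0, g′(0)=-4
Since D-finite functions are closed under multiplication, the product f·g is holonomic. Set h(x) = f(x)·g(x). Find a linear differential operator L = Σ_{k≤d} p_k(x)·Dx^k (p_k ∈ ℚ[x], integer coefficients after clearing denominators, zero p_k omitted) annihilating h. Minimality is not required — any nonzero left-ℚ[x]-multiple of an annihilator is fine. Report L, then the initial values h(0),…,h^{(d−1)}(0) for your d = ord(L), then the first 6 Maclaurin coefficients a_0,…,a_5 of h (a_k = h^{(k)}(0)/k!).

L = (28 + 128·x + 256·x^2) + (-4 - 16·x)·Dx + (1 + 8·x + 16·x^2)·Dx^2  (order 2).
h: a_k = 0, -4, -8, 56/3, 16/3, 152/15, …
ICs: h(0) = 0, h′(0) = -4.

f: a_k = 1, 2, -2, 4, -10, 28, …
g: a_k = 0, -4, 0, 32/3, 0, -128/15, …
f·g: L₀ = L_f ⊗_s L_g, ord ≤ 1·2.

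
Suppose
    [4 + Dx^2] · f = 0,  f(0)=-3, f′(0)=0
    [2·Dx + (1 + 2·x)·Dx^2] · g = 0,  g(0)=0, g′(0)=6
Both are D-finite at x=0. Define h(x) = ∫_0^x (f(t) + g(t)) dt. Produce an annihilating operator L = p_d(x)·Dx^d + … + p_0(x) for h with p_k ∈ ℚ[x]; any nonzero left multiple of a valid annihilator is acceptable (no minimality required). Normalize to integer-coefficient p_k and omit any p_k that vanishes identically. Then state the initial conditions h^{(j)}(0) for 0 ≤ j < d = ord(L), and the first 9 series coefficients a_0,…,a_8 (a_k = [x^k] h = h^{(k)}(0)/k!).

L = (56 + 32·x + 32·x^2)·Dx^2 + (12 + 40·x + 48·x^2 + 32·x^3)·Dx^3 + (14 + 8·x + 8·x^2)·Dx^4 + (3 + 10·x + 12·x^2 + 8·x^3)·Dx^5  (order 5).
h: a_k = 0, -3, 3, 0, 2, -14/5, 16/5, -68/15, 48/7, …
ICs: h(0) = 0, h′(0) = -3, h′′(0) = 6, h′′′(0) = 0, h′′′′(0) = 48.

f: a_k = -3, 0, 6, 0, -2, 0, 4/15, 0, -2/105, …
g: a_k = 0, 6, -6, 8, -12, 96/5, -32, 384/7, -96, …
f+g: L₀ = lclm(L_f,L_g), ord ≤ 2+2.
h=∫₀ˣh₀: take L = L₀·Dx.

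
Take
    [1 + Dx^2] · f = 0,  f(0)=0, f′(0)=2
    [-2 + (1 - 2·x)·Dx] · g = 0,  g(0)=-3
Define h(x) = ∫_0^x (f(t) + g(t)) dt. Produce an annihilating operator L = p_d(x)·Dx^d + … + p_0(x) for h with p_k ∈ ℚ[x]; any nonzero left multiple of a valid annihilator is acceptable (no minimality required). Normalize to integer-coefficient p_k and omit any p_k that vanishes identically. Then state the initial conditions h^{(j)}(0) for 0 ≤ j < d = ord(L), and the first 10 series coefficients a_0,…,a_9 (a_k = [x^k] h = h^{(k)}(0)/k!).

f: a_k = 0, 2, 0, -1/3, 0, 1/60, 0, -1/2520, 0, 1/181440, …
g: a_k = -3, -6, -12, -24, -48, -96, -192, -384, -768, -1536, …
L₀ := lclm(L_f,L_g); ord L₀ ≤ 2+1.
h=∫₀ˣh₀: take L = L₀·Dx.
L = (-50 + 8·x - 8·x^2)·Dx + (9 - 22·x + 12·x^2 - 8·x^3)·Dx^2 + (-50 + 8·x - 8·x^2)·Dx^3 + (9 - 22·x + 12·x^2 - 8·x^3)·Dx^4  (order 4).
h: a_k = 0, -3, -2, -4, -73/12, -48/5, -5759/360, -192/7, -967681/20160, -256/3, …
ICs: h(0) = 0, h′(0) = -3, h′′(0) = -4, h′′′(0) = -24.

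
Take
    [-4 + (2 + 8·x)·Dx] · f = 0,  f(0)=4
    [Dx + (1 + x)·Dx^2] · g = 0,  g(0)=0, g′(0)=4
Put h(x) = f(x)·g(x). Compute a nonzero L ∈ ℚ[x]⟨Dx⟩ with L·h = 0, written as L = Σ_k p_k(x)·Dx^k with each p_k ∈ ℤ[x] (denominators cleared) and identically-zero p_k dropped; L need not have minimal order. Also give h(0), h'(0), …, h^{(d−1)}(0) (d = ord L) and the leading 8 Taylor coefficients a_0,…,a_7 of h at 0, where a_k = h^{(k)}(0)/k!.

f: a_k = 4, 8, -8, 16, -40, 112, -336, 1056, …
g: a_k = 0, 4, -2, 4/3, -1, 4/5, -2/3, 4/7, …
L₀ := L_f ⊗_s L_g (sym. prod.), ord ≤ 2.
L = (10 + 4·x) + (-3 - 12·x)·Dx + (1 + 9·x + 24·x^2 + 16·x^3)·Dx^2  (order 2).
h: a_k = 0, 16, 24, -128/3, 260/3, -3112/15, 8416/15, -172912/105, …
ICs: h(0) = 0, h′(0) = 16.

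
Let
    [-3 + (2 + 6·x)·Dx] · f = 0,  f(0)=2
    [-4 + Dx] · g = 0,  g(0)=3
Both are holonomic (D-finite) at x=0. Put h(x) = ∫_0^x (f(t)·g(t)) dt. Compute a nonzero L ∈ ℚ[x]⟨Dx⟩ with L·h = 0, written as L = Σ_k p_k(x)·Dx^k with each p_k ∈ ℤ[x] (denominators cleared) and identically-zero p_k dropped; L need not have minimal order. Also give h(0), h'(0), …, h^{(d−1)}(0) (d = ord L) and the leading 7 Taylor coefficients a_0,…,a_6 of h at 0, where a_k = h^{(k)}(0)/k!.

f: a_k = 2, 3, -9/4, 27/8, -405/64, 1701/128, -15309/512, …
g: a_k = 3, 12, 24, 32, 32, 128/5, 256/15, …
L₀ := L_f ⊗_s L_g (sym. prod.), ord ≤ 1.
h=∫₀ˣh₀: take L = L₀·Dx.
L = (-11 - 24·x)·Dx + (2 + 6·x)·Dx^2  (order 2).
h: a_k = 0, 6, 33/2, 103/4, 953/32, 8161/320, 76883/3840, …
ICs: h(0) = 0, h′(0) = 6.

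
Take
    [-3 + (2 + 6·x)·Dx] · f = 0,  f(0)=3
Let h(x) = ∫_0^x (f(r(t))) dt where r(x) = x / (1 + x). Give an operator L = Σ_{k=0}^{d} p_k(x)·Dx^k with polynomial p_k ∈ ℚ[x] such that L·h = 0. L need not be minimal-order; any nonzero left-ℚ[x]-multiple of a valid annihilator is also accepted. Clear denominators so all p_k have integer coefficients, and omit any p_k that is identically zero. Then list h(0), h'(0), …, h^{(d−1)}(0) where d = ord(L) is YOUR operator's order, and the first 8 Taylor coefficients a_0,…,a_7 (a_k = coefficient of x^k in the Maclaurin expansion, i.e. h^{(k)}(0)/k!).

L = -3·Dx + (2 + 10·x + 8·x^2)·Dx^2  (order 2).
h: a_k = 0, 3, 9/4, -21/8, 261/64, -5031/640, 9069/512, -318915/7168, …
ICs: h(0) = 0, h′(0) = 3.

f: a_k = 3, 9/2, -27/8, 81/16, -1215/128, 5103/256, -45927/1024, 216513/2048, …
h₀=f(r): pull back L_f along r ⇒ L₀.
h=∫h₀ ⇒ L = L₀·Dx.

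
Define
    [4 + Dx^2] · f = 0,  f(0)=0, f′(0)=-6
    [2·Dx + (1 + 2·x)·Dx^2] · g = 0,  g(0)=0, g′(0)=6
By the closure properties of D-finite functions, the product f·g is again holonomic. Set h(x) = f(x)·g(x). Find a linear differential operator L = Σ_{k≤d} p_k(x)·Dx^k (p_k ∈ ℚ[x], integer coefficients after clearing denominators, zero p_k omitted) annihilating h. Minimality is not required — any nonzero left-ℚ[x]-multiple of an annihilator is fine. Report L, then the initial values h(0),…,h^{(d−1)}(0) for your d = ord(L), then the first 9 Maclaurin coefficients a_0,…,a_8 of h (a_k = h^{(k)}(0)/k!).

L = (-48 + 192·x + 1216·x^2 + 2048·x^3 + 1024·x^4) + (32 + 320·x + 768·x^2 + 512·x^3)·Dx + (160·x + 672·x^2 + 1024·x^3 + 512·x^4)·Dx^2 + (8 + 80·x + 192·x^2 + 128·x^3)·Dx^3 + (3 + 28·x + 92·x^2 + 128·x^3 + 64·x^4)·Dx^4  (order 4).
h: a_k = 0, 0, -36, 36, -24, 48, -88, 744/5, -1808/7, …
ICs: h(0) = 0, h′(0) = 0, h′′(0) = -72, h′′′(0) = 216.

f: a_k = 0, -6, 0, 4, 0, -4/5, 0, 8/105, 0, …
g: a_k = 0, 6, -6, 8, -12, 96/5, -32, 384/7, -96, …
Sym-product of L_f,L_g gives L₀ (≤ ord 4).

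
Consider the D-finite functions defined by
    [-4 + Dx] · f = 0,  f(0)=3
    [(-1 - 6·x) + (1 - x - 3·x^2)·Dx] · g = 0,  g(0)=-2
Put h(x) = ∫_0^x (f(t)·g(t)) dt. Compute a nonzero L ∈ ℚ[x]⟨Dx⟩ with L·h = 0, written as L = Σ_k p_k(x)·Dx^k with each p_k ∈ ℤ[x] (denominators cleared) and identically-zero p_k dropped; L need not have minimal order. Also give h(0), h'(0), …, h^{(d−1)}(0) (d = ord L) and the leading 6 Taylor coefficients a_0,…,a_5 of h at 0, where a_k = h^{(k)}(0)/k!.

L = (5 + 2·x - 12·x^2)·Dx + (-1 + x + 3·x^2)·Dx^2  (order 2).
h: a_k = 0, -6, -15, -32, -125/2, -602/5, …
ICs: h(0) = 0, h′(0) = -6.

f: a_k = 3, 12, 24, 32, 32, 128/5, …
g: a_k = -2, -2, -8, -14, -38, -80, …
Product ⇒ symmetric product L₀, ord ≤ 1.
∫: right-multiply L₀ by Dx.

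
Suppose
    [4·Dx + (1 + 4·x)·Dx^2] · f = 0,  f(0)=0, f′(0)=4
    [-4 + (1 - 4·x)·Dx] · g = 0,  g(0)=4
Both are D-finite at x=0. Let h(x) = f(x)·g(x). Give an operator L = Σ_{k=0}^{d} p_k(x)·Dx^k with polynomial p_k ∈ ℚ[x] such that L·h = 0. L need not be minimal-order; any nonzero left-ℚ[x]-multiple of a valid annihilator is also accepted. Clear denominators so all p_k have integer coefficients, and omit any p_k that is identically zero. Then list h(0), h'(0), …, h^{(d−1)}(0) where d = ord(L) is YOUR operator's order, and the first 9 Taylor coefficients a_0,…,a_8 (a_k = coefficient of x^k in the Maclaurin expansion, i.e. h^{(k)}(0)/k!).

f: a_k = 0, 4, -8, 64/3, -64, 1024/5, -2048/3, 16384/7, -8192, …
g: a_k = 4, 16, 64, 256, 1024, 4096, 16384, 65536, 262144, …
h₀=f·g: eliminate ⇒ L₀, order ≤ 2·1.
L = 16 + (4 + 48·x)·Dx + (-1 + 16·x^2)·Dx^2  (order 2).
h: a_k = 0, 16, 32, 640/3, 1792/3, 48128/15, 151552/15, 5226496/105, 17465344/105, …
ICs: h(0) = 0, h′(0) = 16.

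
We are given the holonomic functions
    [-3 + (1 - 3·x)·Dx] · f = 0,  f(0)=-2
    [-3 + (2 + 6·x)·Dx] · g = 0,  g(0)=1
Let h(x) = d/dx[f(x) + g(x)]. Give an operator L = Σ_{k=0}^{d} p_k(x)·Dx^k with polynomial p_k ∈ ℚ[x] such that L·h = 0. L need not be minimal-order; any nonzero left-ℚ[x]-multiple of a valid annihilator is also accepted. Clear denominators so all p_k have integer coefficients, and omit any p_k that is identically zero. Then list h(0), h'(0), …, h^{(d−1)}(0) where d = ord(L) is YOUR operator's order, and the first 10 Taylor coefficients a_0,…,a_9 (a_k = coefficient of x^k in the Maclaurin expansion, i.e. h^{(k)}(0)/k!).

L = (-162 - 162·x) + (-63 - 486·x - 567·x^2)·Dx + (10 + 18·x - 90·x^2 - 162·x^3)·Dx^2  (order 2).
h: a_k = -9/2, -153/4, -2511/16, -21141/32, -613575/256, -4524903/512, -62200467/2048, -432796365/4096, -23092351479/65536, -155511151155/131072, …
ICs: h(0) = -9/2, h′(0) = -153/4.

f: a_k = -2, -6, -18, -54, -162, -486, -1458, -4374, -13122, -39366, …
g: a_k = 1, 3/2, -9/8, 27/16, -405/128, 1701/256, -15309/1024, 72171/2048, -2814669/32768, 14073345/65536, …
f+g: L₀ = lclm(L_f,L_g), ord ≤ 1+1.
h₀' ⇒ L via d/dx closure of L₀.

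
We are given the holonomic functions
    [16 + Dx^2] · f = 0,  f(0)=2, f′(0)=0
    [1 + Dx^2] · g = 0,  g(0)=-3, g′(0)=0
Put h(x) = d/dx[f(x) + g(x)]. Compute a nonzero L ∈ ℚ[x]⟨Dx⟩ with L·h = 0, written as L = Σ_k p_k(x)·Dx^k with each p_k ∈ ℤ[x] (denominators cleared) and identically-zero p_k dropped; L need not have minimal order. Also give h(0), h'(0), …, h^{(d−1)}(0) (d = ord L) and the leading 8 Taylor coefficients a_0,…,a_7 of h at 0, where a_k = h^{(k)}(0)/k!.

L = 16 + 17·Dx^2 + Dx^4  (order 4).
h: a_k = 0, -29, 0, 509/6, 0, -8189/120, 0, 131069/5040, …
ICs: h(0) = 0, h′(0) = -29, h′′(0) = 0, h′′′(0) = 509.

f: a_k = 2, 0, -16, 0, 64/3, 0, -512/45, 0, …
g: a_k = -3, 0, 3/2, 0, -1/8, 0, 1/240, 0, …
Weyl lclm of L_f,L_g ⇒ L₀ (ord ≤ 4).
Differentiate: ansatz ord ≤ ord L₀ ⇒ L.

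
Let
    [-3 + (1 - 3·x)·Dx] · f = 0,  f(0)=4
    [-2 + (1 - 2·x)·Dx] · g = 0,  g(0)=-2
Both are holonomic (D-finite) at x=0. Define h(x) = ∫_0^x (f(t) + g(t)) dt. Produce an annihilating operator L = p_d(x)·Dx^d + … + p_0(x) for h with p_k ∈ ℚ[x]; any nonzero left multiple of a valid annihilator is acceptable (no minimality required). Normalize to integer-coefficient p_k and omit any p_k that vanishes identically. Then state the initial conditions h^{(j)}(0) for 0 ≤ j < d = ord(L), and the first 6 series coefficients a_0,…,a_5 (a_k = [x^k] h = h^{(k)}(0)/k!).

f: a_k = 4, 12, 36, 108, 324, 972, …
g: a_k = -2, -4, -8, -16, -32, -64, …
Weyl lclm of L_f,L_g ⇒ L₀ (ord ≤ 2).
h=∫h₀ ⇒ L = L₀·Dx.
L = -12·Dx + (10 - 24·x)·Dx^2 + (-1 + 5·x - 6·x^2)·Dx^3  (order 3).
h: a_k = 0, 2, 4, 28/3, 23, 292/5, …
ICs: h(0) = 0, h′(0) = 2, h′′(0) = 8.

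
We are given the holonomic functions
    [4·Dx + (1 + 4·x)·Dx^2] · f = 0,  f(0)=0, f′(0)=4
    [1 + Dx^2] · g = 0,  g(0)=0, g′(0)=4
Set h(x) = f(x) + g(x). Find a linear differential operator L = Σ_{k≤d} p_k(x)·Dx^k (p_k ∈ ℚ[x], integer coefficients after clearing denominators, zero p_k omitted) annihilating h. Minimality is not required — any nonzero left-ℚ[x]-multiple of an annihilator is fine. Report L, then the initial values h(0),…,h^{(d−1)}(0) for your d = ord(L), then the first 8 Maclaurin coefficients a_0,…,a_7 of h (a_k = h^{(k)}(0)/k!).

L = (388 + 32·x + 64·x^2)·Dx + (33 + 140·x + 48·x^2 + 64·x^3)·Dx^2 + (388 + 32·x + 64·x^2)·Dx^3 + (33 + 140·x + 48·x^2 + 64·x^3)·Dx^4  (order 4).
h: a_k = 0, 8, -8, 62/3, -64, 1229/6, -2048/3, 2949119/1260, …
ICs: h(0) = 0, h′(0) = 8, h′′(0) = -16, h′′′(0) = 124.

f: a_k = 0, 4, -8, 64/3, -64, 1024/5, -2048/3, 16384/7, …
g: a_k = 0, 4, 0, -2/3, 0, 1/30, 0, -1/1260, …
h₀=f+g: left-lcm gives L₀, ord ≤ 4.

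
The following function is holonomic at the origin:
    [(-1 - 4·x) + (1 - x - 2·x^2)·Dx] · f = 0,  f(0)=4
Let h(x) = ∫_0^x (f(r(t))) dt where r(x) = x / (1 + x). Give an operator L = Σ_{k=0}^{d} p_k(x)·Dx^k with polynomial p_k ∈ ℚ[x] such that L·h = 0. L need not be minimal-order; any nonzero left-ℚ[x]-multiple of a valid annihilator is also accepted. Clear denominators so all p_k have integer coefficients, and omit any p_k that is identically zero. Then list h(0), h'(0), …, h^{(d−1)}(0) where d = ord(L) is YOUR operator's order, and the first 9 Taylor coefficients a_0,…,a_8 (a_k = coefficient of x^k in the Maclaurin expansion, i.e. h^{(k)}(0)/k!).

f: a_k = 4, 4, 12, 20, 44, 84, 172, 340, 684, …
h₀=f(r): pull back L_f along r ⇒ L₀.
h=∫h₀ ⇒ L = L₀·Dx.
L = (1 + 5·x)·Dx + (-1 - 2·x + x^2 + 2·x^3)·Dx^2  (order 2).
h: a_k = 0, 4, 2, 8/3, 0, 16/5, -8/3, 48/7, -10, …
ICs: h(0) = 0, h′(0) = 4.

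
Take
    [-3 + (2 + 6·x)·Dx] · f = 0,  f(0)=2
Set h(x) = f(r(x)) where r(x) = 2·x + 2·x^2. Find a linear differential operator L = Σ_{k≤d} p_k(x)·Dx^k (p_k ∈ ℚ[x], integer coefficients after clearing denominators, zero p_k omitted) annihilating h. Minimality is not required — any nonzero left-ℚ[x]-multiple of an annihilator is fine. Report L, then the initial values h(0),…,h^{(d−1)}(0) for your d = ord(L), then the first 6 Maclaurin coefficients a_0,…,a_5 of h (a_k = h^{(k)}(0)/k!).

f: a_k = 2, 3, -9/4, 27/8, -405/64, 1701/128, …
Substitute x→r, Dx→(1/r')Dx; clear ⇒ L₀.
L = (-3 - 6·x) + (1 + 6·x + 6·x^2)·Dx  (order 1).
h: a_k = 2, 6, -3, 9, -117/4, 405/4, …
ICs: h(0) = 2.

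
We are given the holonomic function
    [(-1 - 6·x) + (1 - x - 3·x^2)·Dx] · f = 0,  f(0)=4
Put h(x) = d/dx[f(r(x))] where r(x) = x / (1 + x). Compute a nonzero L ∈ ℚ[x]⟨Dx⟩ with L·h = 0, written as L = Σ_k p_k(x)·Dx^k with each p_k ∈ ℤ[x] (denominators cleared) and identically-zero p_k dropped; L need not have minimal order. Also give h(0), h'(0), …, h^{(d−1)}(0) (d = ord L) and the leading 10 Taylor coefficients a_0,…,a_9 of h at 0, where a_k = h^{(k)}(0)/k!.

f: a_k = 4, 4, 16, 28, 76, 160, 388, 868, 2032, 4636, …
Substitute x→r, Dx→(1/r')Dx; clear ⇒ L₀.
Derive L from L₀ (diff closure).
L = (6 + 18·x + 72·x^2 + 42·x^3) + (-1 - 9·x - 12·x^2 + 17·x^3 + 21·x^4)·Dx  (order 1).
h: a_k = 4, 24, 0, 144, -180, 864, -1764, 5472, -12960, 34920, …
ICs: h(0) = 4.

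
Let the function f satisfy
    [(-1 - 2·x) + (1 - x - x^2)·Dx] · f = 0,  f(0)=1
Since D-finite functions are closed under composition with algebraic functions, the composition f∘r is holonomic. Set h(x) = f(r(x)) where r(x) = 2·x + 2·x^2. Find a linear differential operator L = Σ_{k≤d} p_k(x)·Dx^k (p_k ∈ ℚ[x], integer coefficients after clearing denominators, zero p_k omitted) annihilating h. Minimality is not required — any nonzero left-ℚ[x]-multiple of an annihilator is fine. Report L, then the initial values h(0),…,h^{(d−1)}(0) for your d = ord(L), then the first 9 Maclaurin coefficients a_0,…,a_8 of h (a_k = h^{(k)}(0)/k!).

L = (2 + 12·x + 24·x^2 + 16·x^3) + (-1 + 2·x + 6·x^2 + 8·x^3 + 4·x^4)·Dx  (order 1).
h: a_k = 1, 2, 10, 40, 160, 648, 2616, 10560, 42640, …
ICs: h(0) = 1.

f: a_k = 1, 1, 2, 3, 5, 8, 13, 21, 34, …
Substitute x→r, Dx→(1/r')Dx; clear ⇒ L₀.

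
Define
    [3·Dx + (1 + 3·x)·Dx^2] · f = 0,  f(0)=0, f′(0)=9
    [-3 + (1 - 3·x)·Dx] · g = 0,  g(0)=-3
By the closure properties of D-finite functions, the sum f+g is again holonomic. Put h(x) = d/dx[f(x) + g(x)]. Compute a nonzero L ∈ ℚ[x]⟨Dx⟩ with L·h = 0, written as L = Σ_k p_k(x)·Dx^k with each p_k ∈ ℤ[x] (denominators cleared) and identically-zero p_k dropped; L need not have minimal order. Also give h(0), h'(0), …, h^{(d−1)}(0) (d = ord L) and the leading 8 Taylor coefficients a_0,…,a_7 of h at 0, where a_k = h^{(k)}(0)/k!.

L = (-30 - 18·x) + (-4 - 48·x - 36·x^2)·Dx + (1 + x - 9·x^2 - 9·x^3)·Dx^2  (order 2).
h: a_k = 0, -81, -162, -1215, -2916, -15309, -39366, -177147, …
ICs: h(0) = 0, h′(0) = -81.

f: a_k = 0, 9, -27/2, 27, -243/4, 729/5, -729/2, 6561/7, …
g: a_k = -3, -9, -27, -81, -243, -729, -2187, -6561, …
f+g: L₀ = lclm(L_f,L_g), ord ≤ 2+1.
h=h₀': d/dx-closure on L₀ ⇒ L.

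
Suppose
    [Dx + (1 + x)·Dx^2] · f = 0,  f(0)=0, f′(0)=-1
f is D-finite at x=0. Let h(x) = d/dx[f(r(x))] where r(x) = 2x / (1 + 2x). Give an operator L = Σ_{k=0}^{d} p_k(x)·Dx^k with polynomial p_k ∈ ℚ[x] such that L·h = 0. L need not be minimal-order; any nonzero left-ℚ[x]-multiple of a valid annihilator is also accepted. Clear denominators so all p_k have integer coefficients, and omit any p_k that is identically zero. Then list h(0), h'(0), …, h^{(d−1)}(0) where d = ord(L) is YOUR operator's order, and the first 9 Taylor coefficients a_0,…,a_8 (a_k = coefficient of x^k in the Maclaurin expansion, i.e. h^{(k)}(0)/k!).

f: a_k = 0, -1, 1/2, -1/3, 1/4, -1/5, 1/6, -1/7, 1/8, …
Substitute x→r, Dx→(1/r')Dx; clear ⇒ L₀.
h=h₀': d/dx-closure on L₀ ⇒ L.
L = (6 + 16·x) + (1 + 6·x + 8·x^2)·Dx  (order 1).
h: a_k = -2, 12, -56, 240, -992, 4032, -16256, 65280, -261632, …
ICs: h(0) = -2.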